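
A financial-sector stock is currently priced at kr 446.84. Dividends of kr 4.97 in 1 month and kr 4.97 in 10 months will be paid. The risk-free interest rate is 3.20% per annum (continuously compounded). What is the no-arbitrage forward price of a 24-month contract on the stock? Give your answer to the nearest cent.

PV(dividends) I = 4.97·e^(−0.0320·1/12) + 4.97·e^(−0.0320·10/12)
I = 4.9568 + 4.8392 = 9.7960
F = (S − I)·e^(rT) = (446.84 − 9.7960) · e^(0.0320·24/12)
= 437.0440 · e^0.064000 = 437.0440 × 1.066092 = kr 465.93

kr 465.93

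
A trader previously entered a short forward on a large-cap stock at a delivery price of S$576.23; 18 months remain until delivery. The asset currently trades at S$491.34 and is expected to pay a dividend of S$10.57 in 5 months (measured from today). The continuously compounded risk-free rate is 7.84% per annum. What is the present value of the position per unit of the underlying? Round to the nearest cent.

S$31.19

PV(remaining dividends) I = 10.57·e^(−0.0784·5/12) = 10.2303
Current forward F = (S − I)·e^(rT) = (491.34 − 10.2303)·e^(0.0784·18/12) = 481.1097 × 1.124794 = 541.1493
Value (long) = (F − K)·e^(−rT) = (541.1493 − 576.23) × 0.889052 = -31.1886
Short position value = −(long value) = S$31.19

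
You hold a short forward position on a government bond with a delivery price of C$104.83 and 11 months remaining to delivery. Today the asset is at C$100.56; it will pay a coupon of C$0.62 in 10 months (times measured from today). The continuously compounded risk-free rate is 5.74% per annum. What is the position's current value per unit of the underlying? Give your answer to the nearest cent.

PV(remaining coupons) I = 0.62·e^(−0.0574·10/12) = 0.5910
Current forward F = (S − I)·e^(rT) = (100.56 − 0.5910)·e^(0.0574·11/12) = 99.9690 × 1.054026 = 105.3699
Value (long) = (F − K)·e^(−rT) = (105.3699 − 104.83) × 0.948744 = 0.5122
Short position value = −(long value) = -C$0.51

-C$0.51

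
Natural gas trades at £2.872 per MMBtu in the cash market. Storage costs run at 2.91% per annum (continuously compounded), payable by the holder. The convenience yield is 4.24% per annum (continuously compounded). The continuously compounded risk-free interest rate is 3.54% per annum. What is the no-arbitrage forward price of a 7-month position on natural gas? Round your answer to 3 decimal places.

Net carry = r + u − y = 0.0354 + 0.0291 − 0.0424 = 0.0221
F = S·e^((r+u−y)T) = 2.872 · e^(0.0221 × 7/12) = 2.872 · e^0.012892
= 2.872 × 1.012975 = £2.909 per MMBtu

£2.909 per MMBtu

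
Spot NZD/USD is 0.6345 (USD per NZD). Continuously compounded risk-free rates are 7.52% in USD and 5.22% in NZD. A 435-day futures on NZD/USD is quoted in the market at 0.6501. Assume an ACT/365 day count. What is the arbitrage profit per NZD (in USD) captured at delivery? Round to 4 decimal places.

Fair futures: F* = S·e^(carry·T), with carry = (r_USD − r_NZD) = 0.0752 − 0.0522 = 0.0230
F* = 0.6345 · e^(0.0230 × 435/365) = 0.6345 · e^0.027411 = 0.6345 × 1.027790 = 0.6521
Market 0.6501 < fair 0.6521: forward underpriced → reverse cash-and-carry (short spot, go long the forward).
At maturity, profit = |F_mkt − F*| = |0.6501 − 0.6521| = 0.0020 per NZD (in USD)

0.0020 per NZD (in USD)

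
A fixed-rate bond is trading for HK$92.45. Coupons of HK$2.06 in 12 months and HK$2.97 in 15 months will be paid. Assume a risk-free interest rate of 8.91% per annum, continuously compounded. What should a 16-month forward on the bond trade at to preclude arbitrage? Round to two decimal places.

HK$99.00

PV(coupons) I = 2.06·e^(−0.0891·12/12) + 2.97·e^(−0.0891·15/12)
I = 1.8844 + 2.6570 = 4.5414
F = (S − I)·e^(rT) = (92.45 − 4.5414) · e^(0.0891·16/12)
= 87.9086 · e^0.118800 = 87.9086 × 1.126145 = HK$99.00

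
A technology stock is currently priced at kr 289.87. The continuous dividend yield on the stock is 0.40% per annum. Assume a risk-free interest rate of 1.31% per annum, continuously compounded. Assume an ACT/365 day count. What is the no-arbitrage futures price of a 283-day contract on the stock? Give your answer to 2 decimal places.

F = S·e^((r − q)T) = 289.87 · e^((0.0131 − 0.0040) × 283/365)
= 289.87 · e^0.007056 = 289.87 × 1.007081
F = kr 291.92

kr 291.92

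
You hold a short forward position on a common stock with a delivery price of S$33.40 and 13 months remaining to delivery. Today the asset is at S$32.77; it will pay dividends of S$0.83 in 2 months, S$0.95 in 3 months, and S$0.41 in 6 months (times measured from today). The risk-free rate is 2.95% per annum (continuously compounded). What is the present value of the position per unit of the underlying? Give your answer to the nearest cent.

PV(remaining dividends) I = 0.83·e^(−0.0295·2/12) + 0.95·e^(−0.0295·3/12) + 0.41·e^(−0.0295·6/12) = 2.1729
Current forward F = (S − I)·e^(rT) = (32.77 − 2.1729)·e^(0.0295·13/12) = 30.5971 × 1.032474 = 31.5907
Value (long) = (F − K)·e^(−rT) = (31.5907 − 33.40) × 0.968547 = -1.7524
Short position value = −(long value) = S$1.75

S$1.75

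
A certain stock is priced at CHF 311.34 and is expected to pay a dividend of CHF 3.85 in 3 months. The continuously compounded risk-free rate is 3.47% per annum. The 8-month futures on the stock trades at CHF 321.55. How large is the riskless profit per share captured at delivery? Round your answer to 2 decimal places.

CHF 6.83 per share

PV(dividends) I = 3.85·e^(−0.0347·3/12) = 3.8167
Fair futures F* = (S − I)·e^(rT) = (311.34 − 3.8167)·e^0.023133 = 307.5233 × 1.023403 = 314.7203
Market CHF 321.55 > fair 314.7203: forward overpriced → cash-and-carry (borrow at r, buy the stock and collect the dividends, short the forward).
Profit at T = |F_mkt − F*| = |321.55 − 314.7203| = CHF 6.83 per share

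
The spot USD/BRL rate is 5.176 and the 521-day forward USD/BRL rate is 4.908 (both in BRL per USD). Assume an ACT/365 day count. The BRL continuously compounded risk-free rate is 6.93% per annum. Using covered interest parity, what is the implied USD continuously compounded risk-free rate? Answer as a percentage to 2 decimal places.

10.65%

F = S·e^((r_BRL − r_USD)T) ⇒ r_USD = r_BRL − ln(F/S)/T
ln(4.908/5.176) = -0.053166; /(521/365) = -0.037247
r_USD = 0.0693 + 0.037247 = 0.106547
r_USD = 10.65%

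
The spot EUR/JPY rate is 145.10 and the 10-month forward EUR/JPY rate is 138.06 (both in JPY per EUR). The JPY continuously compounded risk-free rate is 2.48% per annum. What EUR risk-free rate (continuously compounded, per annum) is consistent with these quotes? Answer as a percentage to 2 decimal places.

F = S·e^((r_JPY − r_EUR)T) ⇒ r_EUR = r_JPY − ln(F/S)/T
ln(138.06/145.10) = -0.049735; /(10/12) = -0.059682
r_EUR = 0.0248 + 0.059682 = 0.084482
r_EUR = 8.45%

8.45%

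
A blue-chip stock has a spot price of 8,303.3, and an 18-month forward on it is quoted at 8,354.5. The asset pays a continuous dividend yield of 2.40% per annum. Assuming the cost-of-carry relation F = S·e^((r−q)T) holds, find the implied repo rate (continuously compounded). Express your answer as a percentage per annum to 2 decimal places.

From F = S·e^((r−q)T): (r − q) = ln(F/S)/T
ln(8354.5/8303.3) = ln(1.006166) = 0.006147
(r − q) = 0.006147 / (18/12) = 0.004098
r = ln(F/S)/T + q = 0.004098 + 0.0240 = 0.028098
r = 2.81%

2.81%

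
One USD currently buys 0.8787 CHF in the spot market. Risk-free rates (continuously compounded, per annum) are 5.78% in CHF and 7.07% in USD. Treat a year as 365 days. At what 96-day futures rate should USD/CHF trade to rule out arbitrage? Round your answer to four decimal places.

0.8757

F = S·e^((r_CHF − r_USD)T) = 0.8787 · e^((0.0578 − 0.0707) × 96/365)
= 0.8787 · e^-0.003393 = 0.8787 × 0.996613
F = 0.8757 CHF per USD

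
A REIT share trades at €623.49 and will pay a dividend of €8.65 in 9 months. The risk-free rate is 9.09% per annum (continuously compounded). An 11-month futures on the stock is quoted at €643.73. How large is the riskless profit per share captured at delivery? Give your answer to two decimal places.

PV(dividends) I = 8.65·e^(−0.0909·9/12) = 8.0799
Fair futures F* = (S − I)·e^(rT) = (623.49 − 8.0799)·e^0.083325 = 615.4101 × 1.086895 = 668.8862
Market €643.73 < fair 668.8862: forward underpriced → reverse cash-and-carry (short the stock, invest proceeds at r, pay the dividends, go long the forward).
Profit at T = |F_mkt − F*| = |643.73 − 668.8862| = €25.16 per share

€25.16 per share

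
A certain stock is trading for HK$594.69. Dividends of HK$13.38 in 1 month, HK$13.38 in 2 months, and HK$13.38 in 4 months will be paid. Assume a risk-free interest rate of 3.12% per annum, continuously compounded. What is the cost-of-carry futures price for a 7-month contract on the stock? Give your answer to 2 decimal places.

HK$564.98

PV(dividends) I = 13.38·e^(−0.0312·1/12) + 13.38·e^(−0.0312·2/12) + 13.38·e^(−0.0312·4/12)
I = 13.3453 + 13.3106 + 13.2416 = 39.8975
F = (S − I)·e^(rT) = (594.69 − 39.8975) · e^(0.0312·7/12)
= 554.7925 · e^0.018200 = 554.7925 × 1.018367 = HK$564.98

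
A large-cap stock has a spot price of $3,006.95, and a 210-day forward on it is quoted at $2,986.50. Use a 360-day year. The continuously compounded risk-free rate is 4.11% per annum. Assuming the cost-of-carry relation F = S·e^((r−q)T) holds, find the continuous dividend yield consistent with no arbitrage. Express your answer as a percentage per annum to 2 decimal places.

5.28%

From F = S·e^((r−q)T): (r − q) = ln(F/S)/T
ln(2986.50/3006.95) = ln(0.993199) = -0.006824
(r − q) = -0.006824 / (210/360) = -0.011698
q = r − ln(F/S)/T = 0.0411 + 0.011698 = 0.052798
q = 5.28%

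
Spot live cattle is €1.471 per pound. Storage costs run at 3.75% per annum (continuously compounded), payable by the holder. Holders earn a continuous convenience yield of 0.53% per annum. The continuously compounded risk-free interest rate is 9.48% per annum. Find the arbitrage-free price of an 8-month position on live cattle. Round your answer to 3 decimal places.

Net carry = r + u − y = 0.0948 + 0.0375 − 0.0053 = 0.1270
F = S·e^((r+u−y)T) = 1.471 · e^(0.1270 × 8/12) = 1.471 · e^0.084667
= 1.471 × 1.088355 = €1.601 per pound

€1.601 per pound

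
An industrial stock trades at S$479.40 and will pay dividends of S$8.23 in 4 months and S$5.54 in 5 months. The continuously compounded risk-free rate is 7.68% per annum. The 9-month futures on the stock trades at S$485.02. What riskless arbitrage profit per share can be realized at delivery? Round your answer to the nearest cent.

S$8.62 per share

PV(dividends) I = 8.23·e^(−0.0768·4/12) + 5.54·e^(−0.0768·5/12) = 13.3875
Fair futures F* = (S − I)·e^(rT) = (479.40 − 13.3875)·e^0.057600 = 466.0125 × 1.059291 = 493.6428
Market S$485.02 < fair 493.6428: forward underpriced → reverse cash-and-carry (short the stock, invest proceeds at r, pay the dividends, go long the forward).
Profit at T = |F_mkt − F*| = |485.02 − 493.6428| = S$8.62 per share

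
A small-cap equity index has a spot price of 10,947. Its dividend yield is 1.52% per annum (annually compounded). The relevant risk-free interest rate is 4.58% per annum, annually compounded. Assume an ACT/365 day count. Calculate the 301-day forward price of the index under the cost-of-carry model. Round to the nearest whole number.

F = S · (1+r)^T / (1+q)^T
= 10947 × 1.037620 / 1.012518 = 10947 × 1.024792
F = 11,218

11,218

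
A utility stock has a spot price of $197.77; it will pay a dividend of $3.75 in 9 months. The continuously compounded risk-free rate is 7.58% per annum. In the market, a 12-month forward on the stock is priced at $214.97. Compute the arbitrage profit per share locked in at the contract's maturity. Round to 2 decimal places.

PV(dividends) I = 3.75·e^(−0.0758·9/12) = 3.5428
Fair forward F* = (S − I)·e^(rT) = (197.77 − 3.5428)·e^0.075800 = 194.2272 × 1.078747 = 209.5220
Market $214.97 > fair 209.5220: forward overpriced → cash-and-carry (borrow at r, buy the stock and collect the dividends, short the forward).
Profit at T = |F_mkt − F*| = |214.97 − 209.5220| = $5.45 per share

$5.45 per share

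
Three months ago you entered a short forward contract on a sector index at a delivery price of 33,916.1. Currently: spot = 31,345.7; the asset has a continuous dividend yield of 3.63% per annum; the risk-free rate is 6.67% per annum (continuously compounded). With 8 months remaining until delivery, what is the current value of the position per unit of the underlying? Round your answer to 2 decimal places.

Current fair forward for the remaining 8 months: F = S·e^((r − q)·T), (r − q) = 0.0667 − 0.0363 = 0.0304
F = 31345.7 · e^(0.0304 × 8/12) = 31345.7 × 1.02047343 = 31987.4540
Value of long forward = (F − K)·e^(−rT) = (31987.4540 − 33916.1) · e^(−0.0667·8/12)
= -1928.6460 × 0.95650748 = -1844.76
Short position value = −(long value) = 1844.76

1844.76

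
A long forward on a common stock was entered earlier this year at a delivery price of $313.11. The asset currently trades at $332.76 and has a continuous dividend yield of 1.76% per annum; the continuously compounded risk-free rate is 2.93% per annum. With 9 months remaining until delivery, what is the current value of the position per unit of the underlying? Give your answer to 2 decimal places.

Current fair forward for the remaining 9 months: F = S·e^((r − q)·T), (r − q) = 0.0293 − 0.0176 = 0.0117
F = 332.76 · e^(0.0117 × 9/12) = 332.76 × 1.008814 = 335.6929
Value of long forward = (F − K)·e^(−rT) = (335.6929 − 313.11) · e^(−0.0293·9/12)
= 22.5829 × 0.978265 = 22.09

$22.09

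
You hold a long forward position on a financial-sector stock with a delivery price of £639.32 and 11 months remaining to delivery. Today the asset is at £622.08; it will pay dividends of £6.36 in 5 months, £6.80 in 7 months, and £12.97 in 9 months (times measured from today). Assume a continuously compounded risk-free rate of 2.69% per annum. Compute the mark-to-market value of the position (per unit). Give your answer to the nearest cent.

PV(remaining dividends) I = 6.36·e^(−0.0269·5/12) + 6.80·e^(−0.0269·7/12) + 12.97·e^(−0.0269·9/12) = 25.6942
Current forward F = (S − I)·e^(rT) = (622.08 − 25.6942)·e^(0.0269·11/12) = 596.3858 × 1.024965 = 611.2746
Value (long) = (F − K)·e^(−rT) = (611.2746 − 639.32) × 0.975643 = -27.3623
Value = -£27.36

-£27.36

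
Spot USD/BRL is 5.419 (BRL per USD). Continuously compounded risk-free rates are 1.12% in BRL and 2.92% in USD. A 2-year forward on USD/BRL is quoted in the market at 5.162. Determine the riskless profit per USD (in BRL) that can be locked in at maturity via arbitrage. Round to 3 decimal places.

0.065 per USD (in BRL)

Fair forward: F* = S·e^(carry·T), with carry = (r_BRL − r_USD) = 0.0112 − 0.0292 = -0.0180
F* = 5.419 · e^(-0.0180 × 2) = 5.419 · e^-0.036000 = 5.419 × 0.964640 = 5.2274
Market 5.162 < fair 5.2274: forward underpriced → reverse cash-and-carry (short spot, go long the forward).
At maturity, profit = |F_mkt − F*| = |5.162 − 5.2274| = 0.065 per USD (in BRL)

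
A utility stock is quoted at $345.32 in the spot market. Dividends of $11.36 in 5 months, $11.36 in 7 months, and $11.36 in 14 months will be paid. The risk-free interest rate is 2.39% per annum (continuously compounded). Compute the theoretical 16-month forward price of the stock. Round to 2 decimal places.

PV(dividends) I = 11.36·e^(−0.0239·5/12) + 11.36·e^(−0.0239·7/12) + 11.36·e^(−0.0239·14/12)
I = 11.2474 + 11.2027 + 11.0476 = 33.4977
F = (S − I)·e^(rT) = (345.32 − 33.4977) · e^(0.0239·16/12)
= 311.8223 · e^0.031867 = 311.8223 × 1.032380 = $321.92

$321.92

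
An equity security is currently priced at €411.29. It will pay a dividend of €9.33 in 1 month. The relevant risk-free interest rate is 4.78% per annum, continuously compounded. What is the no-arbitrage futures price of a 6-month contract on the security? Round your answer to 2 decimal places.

PV(dividends) I = 9.33·e^(−0.0478·1/12)
I = 9.2929
F = (S − I)·e^(rT) = (411.29 − 9.2929) · e^(0.0478·6/12)
= 401.9971 · e^0.023900 = 401.9971 × 1.024188 = €411.72

€411.72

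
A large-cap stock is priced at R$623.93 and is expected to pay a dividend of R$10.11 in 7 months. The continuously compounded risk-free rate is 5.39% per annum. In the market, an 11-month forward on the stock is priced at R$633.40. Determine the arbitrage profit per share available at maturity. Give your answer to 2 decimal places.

PV(dividends) I = 10.11·e^(−0.0539·7/12) = 9.7971
Fair forward F* = (S − I)·e^(rT) = (623.93 − 9.7971)·e^0.049408 = 614.1329 × 1.050649 = 645.2381
Market R$633.40 < fair 645.2381: forward underpriced → reverse cash-and-carry (short the stock, invest proceeds at r, pay the dividends, go long the forward).
Profit at T = |F_mkt − F*| = |633.40 − 645.2381| = R$11.84 per share

R$11.84 per share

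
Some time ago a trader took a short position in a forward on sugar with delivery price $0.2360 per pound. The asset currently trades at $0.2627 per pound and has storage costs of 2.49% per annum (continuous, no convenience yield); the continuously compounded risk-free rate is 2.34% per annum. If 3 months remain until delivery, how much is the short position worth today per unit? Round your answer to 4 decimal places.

Current fair forward for the remaining 3 months: F = S·e^((r + u)·T), (r + u) = 0.0234 + 0.0249 = 0.0483
F = 0.2627 · e^(0.0483 × 3/12) = 0.2627 × 1.012148 = 0.2659
Value of long forward = (F − K)·e^(−rT) = (0.2659 − 0.2360) · e^(−0.0234·3/12)
= 0.0299 × 0.994167 = 0.0297
Short position value = −(long value) = -$0.0297

-$0.0297 per pound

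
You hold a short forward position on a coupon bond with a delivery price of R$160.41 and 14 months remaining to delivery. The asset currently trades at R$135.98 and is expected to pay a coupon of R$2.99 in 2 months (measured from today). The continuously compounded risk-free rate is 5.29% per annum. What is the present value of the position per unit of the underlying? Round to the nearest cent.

R$17.79

PV(remaining coupons) I = 2.99·e^(−0.0529·2/12) = 2.9638
Current forward F = (S − I)·e^(rT) = (135.98 − 2.9638)·e^(0.0529·14/12) = 133.0162 × 1.063661 = 141.4841
Value (long) = (F − K)·e^(−rT) = (141.4841 − 160.41) × 0.940149 = -17.7932
Short position value = −(long value) = R$17.79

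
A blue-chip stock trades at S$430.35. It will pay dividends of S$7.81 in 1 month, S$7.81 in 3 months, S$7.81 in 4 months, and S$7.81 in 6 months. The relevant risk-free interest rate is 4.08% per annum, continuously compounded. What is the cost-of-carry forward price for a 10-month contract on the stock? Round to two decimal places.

S$413.29

PV(dividends) I = 7.81·e^(−0.0408·1/12) + 7.81·e^(−0.0408·3/12) + 7.81·e^(−0.0408·4/12) + 7.81·e^(−0.0408·6/12)
I = 7.7835 + 7.7307 + 7.7045 + 7.6523 = 30.8710
F = (S − I)·e^(rT) = (430.35 − 30.8710) · e^(0.0408·10/12)
= 399.4790 · e^0.034000 = 399.4790 × 1.034585 = S$413.29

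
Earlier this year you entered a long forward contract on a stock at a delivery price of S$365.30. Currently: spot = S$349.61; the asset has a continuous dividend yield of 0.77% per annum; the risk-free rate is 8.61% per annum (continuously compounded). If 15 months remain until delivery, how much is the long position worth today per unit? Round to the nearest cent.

Current fair forward for the remaining 15 months: F = S·e^((r − q)·T), (r − q) = 0.0861 − 0.0077 = 0.0784
F = 349.61 · e^(0.0784 × 15/12) = 349.61 × 1.102963 = 385.6069
Value of long forward = (F − K)·e^(−rT) = (385.6069 − 365.30) · e^(−0.0861·15/12)
= 20.3069 × 0.897964 = 18.23

S$18.23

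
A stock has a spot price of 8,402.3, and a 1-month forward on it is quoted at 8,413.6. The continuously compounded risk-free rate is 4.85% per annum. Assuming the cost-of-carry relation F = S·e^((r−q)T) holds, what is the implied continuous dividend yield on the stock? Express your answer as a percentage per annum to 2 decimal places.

From F = S·e^((r−q)T): (r − q) = ln(F/S)/T
ln(8413.6/8402.3) = ln(1.001345) = 0.001344
(r − q) = 0.001344 / (1/12) = 0.016128
q = r − ln(F/S)/T = 0.0485 − 0.016128 = 0.032372
q = 3.24%

3.24%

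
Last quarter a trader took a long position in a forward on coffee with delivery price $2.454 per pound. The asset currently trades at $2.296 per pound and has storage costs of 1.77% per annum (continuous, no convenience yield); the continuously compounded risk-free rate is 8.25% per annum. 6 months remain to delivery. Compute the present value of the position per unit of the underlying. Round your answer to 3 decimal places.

Current fair forward for the remaining 6 months: F = S·e^((r + u)·T), (r + u) = 0.0825 + 0.0177 = 0.1002
F = 2.296 · e^(0.1002 × 6/12) = 2.296 × 1.051376 = 2.4140
Value of long forward = (F − K)·e^(−rT) = (2.4140 − 2.454) · e^(−0.0825·6/12)
= -0.0400 × 0.959589 = -0.038

-$0.038 per pound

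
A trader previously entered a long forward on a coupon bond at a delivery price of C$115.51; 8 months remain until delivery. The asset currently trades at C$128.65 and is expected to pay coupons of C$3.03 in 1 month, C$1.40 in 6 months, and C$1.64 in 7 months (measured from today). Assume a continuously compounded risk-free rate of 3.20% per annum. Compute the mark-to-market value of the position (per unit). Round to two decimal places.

C$9.57

PV(remaining coupons) I = 3.03·e^(−0.0320·1/12) + 1.40·e^(−0.0320·6/12) + 1.64·e^(−0.0320·7/12) = 6.0094
Current forward F = (S − I)·e^(rT) = (128.65 − 6.0094)·e^(0.0320·8/12) = 122.6406 × 1.021563 = 125.2851
Value (long) = (F − K)·e^(−rT) = (125.2851 − 115.51) × 0.978893 = 9.5688
Value = C$9.57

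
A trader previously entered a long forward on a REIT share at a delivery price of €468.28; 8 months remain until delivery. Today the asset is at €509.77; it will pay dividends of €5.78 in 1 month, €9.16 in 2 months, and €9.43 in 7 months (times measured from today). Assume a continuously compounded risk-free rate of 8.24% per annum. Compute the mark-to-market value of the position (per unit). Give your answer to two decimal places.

PV(remaining dividends) I = 5.78·e^(−0.0824·1/12) + 9.16·e^(−0.0824·2/12) + 9.43·e^(−0.0824·7/12) = 23.7630
Current forward F = (S − I)·e^(rT) = (509.77 − 23.7630)·e^(0.0824·8/12) = 486.0070 × 1.056470 = 513.4518
Value (long) = (F − K)·e^(−rT) = (513.4518 − 468.28) × 0.946548 = 42.7573
Value = €42.76

€42.76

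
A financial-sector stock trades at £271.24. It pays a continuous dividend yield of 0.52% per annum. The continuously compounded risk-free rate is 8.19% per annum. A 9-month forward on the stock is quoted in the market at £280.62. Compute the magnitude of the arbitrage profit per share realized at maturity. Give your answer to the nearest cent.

Fair forward: F* = S·e^(carry·T), with carry = (r − q) = 0.0819 − 0.0052 = 0.0767
F* = 271.24 · e^(0.0767 × 9/12) = 271.24 · e^0.057525 = 271.24 × 1.059212 = £287.3007
Market £280.62 < fair £287.3007: forward underpriced → reverse cash-and-carry (short spot, go long the forward).
At maturity, profit = |F_mkt − F*| = |280.62 − 287.3007| = £6.68 per share

£6.68 per share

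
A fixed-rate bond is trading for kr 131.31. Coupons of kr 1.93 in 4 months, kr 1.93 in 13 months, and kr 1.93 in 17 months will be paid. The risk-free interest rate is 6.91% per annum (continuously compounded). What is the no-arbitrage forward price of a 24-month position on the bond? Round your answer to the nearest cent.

PV(coupons) I = 1.93·e^(−0.0691·4/12) + 1.93·e^(−0.0691·13/12) + 1.93·e^(−0.0691·17/12)
I = 1.8861 + 1.7908 + 1.7500 = 5.4269
F = (S − I)·e^(rT) = (131.31 − 5.4269) · e^(0.0691·24/12)
= 125.8831 · e^0.138200 = 125.8831 × 1.148205 = kr 144.54

kr 144.54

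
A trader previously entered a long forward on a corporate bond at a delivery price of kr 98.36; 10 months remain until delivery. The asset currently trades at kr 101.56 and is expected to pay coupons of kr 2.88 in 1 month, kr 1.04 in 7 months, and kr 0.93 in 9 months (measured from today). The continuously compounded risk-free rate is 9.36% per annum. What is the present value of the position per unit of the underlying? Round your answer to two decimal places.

kr 5.87

PV(remaining coupons) I = 2.88·e^(−0.0936·1/12) + 1.04·e^(−0.0936·7/12) + 0.93·e^(−0.0936·9/12) = 4.7093
Current forward F = (S − I)·e^(rT) = (101.56 − 4.7093)·e^(0.0936·10/12) = 96.8507 × 1.081123 = 104.7075
Value (long) = (F − K)·e^(−rT) = (104.7075 − 98.36) × 0.924964 = 5.8712
Value = kr 5.87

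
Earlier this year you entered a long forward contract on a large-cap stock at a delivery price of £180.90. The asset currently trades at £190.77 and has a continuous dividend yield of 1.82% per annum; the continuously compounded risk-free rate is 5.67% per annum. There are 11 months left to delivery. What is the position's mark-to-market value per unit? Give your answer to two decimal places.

Current fair forward for the remaining 11 months: F = S·e^((r − q)·T), (r − q) = 0.0567 − 0.0182 = 0.0385
F = 190.77 · e^(0.0385 × 11/12) = 190.77 × 1.035922 = 197.6228
Value of long forward = (F − K)·e^(−rT) = (197.6228 − 180.90) · e^(−0.0567·11/12)
= 16.7228 × 0.949353 = 15.88

£15.88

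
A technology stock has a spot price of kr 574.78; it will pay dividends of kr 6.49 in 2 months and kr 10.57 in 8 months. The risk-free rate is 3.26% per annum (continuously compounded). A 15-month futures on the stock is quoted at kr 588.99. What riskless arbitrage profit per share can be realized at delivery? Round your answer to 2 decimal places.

PV(dividends) I = 6.49·e^(−0.0326·2/12) + 10.57·e^(−0.0326·8/12) = 16.7976
Fair futures F* = (S − I)·e^(rT) = (574.78 − 16.7976)·e^0.040750 = 557.9824 × 1.041592 = 581.1900
Market kr 588.99 > fair 581.1900: forward overpriced → cash-and-carry (borrow at r, buy the stock and collect the dividends, short the forward).
Profit at T = |F_mkt − F*| = |588.99 − 581.1900| = kr 7.80 per share

kr 7.80 per share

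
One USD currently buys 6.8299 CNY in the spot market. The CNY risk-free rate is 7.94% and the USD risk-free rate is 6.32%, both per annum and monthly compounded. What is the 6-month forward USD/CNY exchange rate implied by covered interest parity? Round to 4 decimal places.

6.8851

By covered interest parity, F = S · (1+r_CNY/12)^(12T) / (1+r_USD/12)^(12T)
= 6.8299 × 1.040363 / 1.032019 = 6.8299 × 1.008085
F = 6.8851 CNY per USD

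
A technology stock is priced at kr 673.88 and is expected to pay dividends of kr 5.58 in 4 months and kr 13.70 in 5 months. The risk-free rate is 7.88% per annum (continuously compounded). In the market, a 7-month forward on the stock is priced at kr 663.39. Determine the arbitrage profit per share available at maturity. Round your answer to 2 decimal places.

kr 22.62 per share

PV(dividends) I = 5.58·e^(−0.0788·4/12) + 13.70·e^(−0.0788·5/12) = 18.6928
Fair forward F* = (S − I)·e^(rT) = (673.88 − 18.6928)·e^0.045967 = 655.1872 × 1.047040 = 686.0072
Market kr 663.39 < fair 686.0072: forward underpriced → reverse cash-and-carry (short the stock, invest proceeds at r, pay the dividends, go long the forward).
Profit at T = |F_mkt − F*| = |663.39 − 686.0072| = kr 22.62 per share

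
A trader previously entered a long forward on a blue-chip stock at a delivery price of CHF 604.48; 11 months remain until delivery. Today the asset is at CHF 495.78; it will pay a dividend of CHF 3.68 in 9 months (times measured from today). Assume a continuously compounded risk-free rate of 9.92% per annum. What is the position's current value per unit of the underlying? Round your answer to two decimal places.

-CHF 59.57

PV(remaining dividends) I = 3.68·e^(−0.0992·9/12) = 3.4161
Current forward F = (S − I)·e^(rT) = (495.78 − 3.4161)·e^(0.0992·11/12) = 492.3639 × 1.095196 = 539.2350
Value (long) = (F − K)·e^(−rT) = (539.2350 − 604.48) × 0.913079 = -59.5738
Value = -CHF 59.57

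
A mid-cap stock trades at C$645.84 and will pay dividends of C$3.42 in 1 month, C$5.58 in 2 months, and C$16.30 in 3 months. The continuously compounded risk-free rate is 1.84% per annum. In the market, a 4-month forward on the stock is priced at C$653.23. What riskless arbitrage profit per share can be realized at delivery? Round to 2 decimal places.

C$28.77 per share

PV(dividends) I = 3.42·e^(−0.0184·1/12) + 5.58·e^(−0.0184·2/12) + 16.30·e^(−0.0184·3/12) = 25.2029
Fair forward F* = (S − I)·e^(rT) = (645.84 − 25.2029)·e^0.006133 = 620.6371 × 1.006152 = 624.4553
Market C$653.23 > fair 624.4553: forward overpriced → cash-and-carry (borrow at r, buy the stock and collect the dividends, short the forward).
Profit at T = |F_mkt − F*| = |653.23 − 624.4553| = C$28.77 per share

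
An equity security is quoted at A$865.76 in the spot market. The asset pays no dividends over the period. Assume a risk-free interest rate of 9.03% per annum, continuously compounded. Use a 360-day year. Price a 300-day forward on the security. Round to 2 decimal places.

A$933.42

F = S·e^(rT) = 865.76 · e^(0.0903 × 300/360)
= 865.76 · e^0.075250 = 865.76 × 1.078154
F = A$933.42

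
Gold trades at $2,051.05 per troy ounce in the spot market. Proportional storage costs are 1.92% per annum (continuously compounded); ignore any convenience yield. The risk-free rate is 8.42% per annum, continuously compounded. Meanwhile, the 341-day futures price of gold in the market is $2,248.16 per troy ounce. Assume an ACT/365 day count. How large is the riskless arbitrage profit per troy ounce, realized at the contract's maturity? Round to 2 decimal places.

$10.91 per troy ounce

Fair futures: F* = S·e^(carry·T), with carry = (r + u) = 0.0842 + 0.0192 = 0.1034
F* = 2051.05 · e^(0.1034 × 341/365) = 2051.05 · e^0.09660110 = 2051.05 × 1.10142093 = $2259.0694
Market $2248.16 < fair $2259.0694: forward underpriced → reverse cash-and-carry (short spot, go long the forward).
At maturity, profit = |F_mkt − F*| = |2248.16 − 2259.0694| = $10.91 per troy ounce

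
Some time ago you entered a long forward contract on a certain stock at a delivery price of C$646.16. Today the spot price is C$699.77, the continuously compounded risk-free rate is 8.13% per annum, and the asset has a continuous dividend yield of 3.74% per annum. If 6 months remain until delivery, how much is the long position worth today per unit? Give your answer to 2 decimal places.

Current fair forward for the remaining 6 months: F = S·e^((r − q)·T), (r − q) = 0.0813 − 0.0374 = 0.0439
F = 699.77 · e^(0.0439 × 6/12) = 699.77 × 1.022193 = 715.3000
Value of long forward = (F − K)·e^(−rT) = (715.3000 − 646.16) · e^(−0.0813·6/12)
= 69.1400 × 0.960165 = 66.39

C$66.39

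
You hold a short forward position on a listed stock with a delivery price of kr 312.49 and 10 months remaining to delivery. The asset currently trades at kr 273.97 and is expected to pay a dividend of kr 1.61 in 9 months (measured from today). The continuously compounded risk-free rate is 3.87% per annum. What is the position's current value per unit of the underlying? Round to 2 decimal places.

PV(remaining dividends) I = 1.61·e^(−0.0387·9/12) = 1.5639
Current forward F = (S − I)·e^(rT) = (273.97 − 1.5639)·e^(0.0387·10/12) = 272.4061 × 1.032776 = 281.3345
Value (long) = (F − K)·e^(−rT) = (281.3345 − 312.49) × 0.968264 = -30.1667
Short position value = −(long value) = kr 30.17

kr 30.17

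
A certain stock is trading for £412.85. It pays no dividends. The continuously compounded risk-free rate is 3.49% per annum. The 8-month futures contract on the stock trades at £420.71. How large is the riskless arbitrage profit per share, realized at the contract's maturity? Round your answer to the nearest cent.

Fair futures: F* = S·e^(carry·T), with carry = r = 0.0349
F* = 412.85 · e^(0.0349 × 8/12) = 412.85 · e^0.023267 = 412.85 × 1.023540 = £422.5685
Market £420.71 < fair £422.5685: forward underpriced → reverse cash-and-carry (short spot, go long the forward).
At maturity, profit = |F_mkt − F*| = |420.71 − 422.5685| = £1.86 per share

£1.86 per share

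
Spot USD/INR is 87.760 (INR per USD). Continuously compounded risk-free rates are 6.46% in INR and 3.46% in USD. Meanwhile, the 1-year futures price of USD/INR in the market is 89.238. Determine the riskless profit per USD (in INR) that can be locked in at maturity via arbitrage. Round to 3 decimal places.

Fair futures: F* = S·e^(carry·T), with carry = (r_INR − r_USD) = 0.0646 − 0.0346 = 0.0300
F* = 87.760 · e^(0.0300 × 1) = 87.760 · e^0.030000 = 87.760 × 1.030455 = 90.4327
Market 89.238 < fair 90.4327: forward underpriced → reverse cash-and-carry (short spot, go long the forward).
At maturity, profit = |F_mkt − F*| = |89.238 − 90.4327| = 1.195 per USD (in INR)

1.195 per USD (in INR)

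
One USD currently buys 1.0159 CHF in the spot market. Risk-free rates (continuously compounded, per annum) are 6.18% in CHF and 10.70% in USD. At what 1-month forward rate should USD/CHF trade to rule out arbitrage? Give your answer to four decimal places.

F = S·e^((r_CHF − r_USD)T) = 1.0159 · e^((0.0618 − 0.1070) × 1/12)
= 1.0159 · e^-0.003767 = 1.0159 × 0.996240
F = 1.0121 CHF per USD

1.0121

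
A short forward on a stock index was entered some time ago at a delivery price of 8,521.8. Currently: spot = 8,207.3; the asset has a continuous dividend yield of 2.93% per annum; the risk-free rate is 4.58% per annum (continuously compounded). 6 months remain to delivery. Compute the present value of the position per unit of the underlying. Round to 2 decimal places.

Current fair forward for the remaining 6 months: F = S·e^((r − q)·T), (r − q) = 0.0458 − 0.0293 = 0.0165
F = 8207.3 · e^(0.0165 × 6/12) = 8207.3 × 1.00828413 = 8275.2903
Value of long forward = (F − K)·e^(−rT) = (8275.2903 − 8521.8) · e^(−0.0458·6/12)
= -246.5097 × 0.97736021 = -240.93
Short position value = −(long value) = 240.93

240.93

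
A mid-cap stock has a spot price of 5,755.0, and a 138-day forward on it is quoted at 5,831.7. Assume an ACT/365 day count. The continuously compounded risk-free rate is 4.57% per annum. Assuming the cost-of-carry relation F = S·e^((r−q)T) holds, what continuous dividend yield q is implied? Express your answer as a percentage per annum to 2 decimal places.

1.07%

From F = S·e^((r−q)T): (r − q) = ln(F/S)/T
ln(5831.7/5755.0) = ln(1.013328) = 0.013240
(r − q) = 0.013240 / (138/365) = 0.035019
q = r − ln(F/S)/T = 0.0457 − 0.035019 = 0.010681
q = 1.07%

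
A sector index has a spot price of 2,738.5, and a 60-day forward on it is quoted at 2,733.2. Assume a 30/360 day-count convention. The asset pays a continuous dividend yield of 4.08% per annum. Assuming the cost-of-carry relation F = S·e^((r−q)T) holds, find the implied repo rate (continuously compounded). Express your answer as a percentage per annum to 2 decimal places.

From F = S·e^((r−q)T): (r − q) = ln(F/S)/T
ln(2733.2/2738.5) = ln(0.998065) = -0.001937
(r − q) = -0.001937 / (60/360) = -0.011622
r = ln(F/S)/T + q = -0.011622 + 0.0408 = 0.029178
r = 2.92%

2.92%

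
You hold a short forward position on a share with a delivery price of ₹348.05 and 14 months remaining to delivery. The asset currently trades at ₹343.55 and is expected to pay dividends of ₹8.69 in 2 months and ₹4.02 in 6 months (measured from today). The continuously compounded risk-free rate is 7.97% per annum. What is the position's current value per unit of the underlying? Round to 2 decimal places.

-₹13.97

PV(remaining dividends) I = 8.69·e^(−0.0797·2/12) + 4.02·e^(−0.0797·6/12) = 12.4383
Current forward F = (S − I)·e^(rT) = (343.55 − 12.4383)·e^(0.0797·14/12) = 331.1117 × 1.097443 = 363.3762
Value (long) = (F − K)·e^(−rT) = (363.3762 − 348.05) × 0.911209 = 13.9654
Short position value = −(long value) = -₹13.97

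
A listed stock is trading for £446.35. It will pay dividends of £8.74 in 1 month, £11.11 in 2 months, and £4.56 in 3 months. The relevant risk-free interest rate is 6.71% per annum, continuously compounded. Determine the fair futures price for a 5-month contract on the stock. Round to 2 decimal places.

PV(dividends) I = 8.74·e^(−0.0671·1/12) + 11.11·e^(−0.0671·2/12) + 4.56·e^(−0.0671·3/12)
I = 8.6913 + 10.9864 + 4.4841 = 24.1618
F = (S − I)·e^(rT) = (446.35 − 24.1618) · e^(0.0671·5/12)
= 422.1882 · e^0.027958 = 422.1882 × 1.028352 = £434.16

£434.16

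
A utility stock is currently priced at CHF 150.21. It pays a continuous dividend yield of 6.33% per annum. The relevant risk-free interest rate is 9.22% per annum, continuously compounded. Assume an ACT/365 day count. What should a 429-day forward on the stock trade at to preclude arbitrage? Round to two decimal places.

CHF 155.40

F = S·e^((r − q)T) = 150.21 · e^((0.0922 − 0.0633) × 429/365)
= 150.21 · e^0.033967 = 150.21 × 1.034550
F = CHF 155.40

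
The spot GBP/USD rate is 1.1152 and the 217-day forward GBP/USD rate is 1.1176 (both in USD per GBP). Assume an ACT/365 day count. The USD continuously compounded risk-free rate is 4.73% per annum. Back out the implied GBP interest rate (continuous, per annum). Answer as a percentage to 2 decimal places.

4.37%

F = S·e^((r_USD − r_GBP)T) ⇒ r_GBP = r_USD − ln(F/S)/T
ln(1.1176/1.1152) = 0.002150; /(217/365) = 0.003616
r_GBP = 0.0473 − 0.003616 = 0.043684
r_GBP = 4.37%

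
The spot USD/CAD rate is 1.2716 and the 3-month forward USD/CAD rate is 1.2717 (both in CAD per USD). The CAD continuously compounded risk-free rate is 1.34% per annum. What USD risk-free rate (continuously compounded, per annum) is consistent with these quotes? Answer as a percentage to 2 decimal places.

F = S·e^((r_CAD − r_USD)T) ⇒ r_USD = r_CAD − ln(F/S)/T
ln(1.2717/1.2716) = 0.000079; /(3/12) = 0.000316
r_USD = 0.0134 − 0.000316 = 0.013084
r_USD = 1.31%

1.31%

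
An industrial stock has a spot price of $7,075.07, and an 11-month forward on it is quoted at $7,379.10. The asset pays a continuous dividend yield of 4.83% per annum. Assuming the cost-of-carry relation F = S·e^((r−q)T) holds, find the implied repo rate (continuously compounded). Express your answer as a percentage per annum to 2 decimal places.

9.42%

From F = S·e^((r−q)T): (r − q) = ln(F/S)/T
ln(7379.10/7075.07) = ln(1.042972) = 0.042074
(r − q) = 0.042074 / (11/12) = 0.045899
r = ln(F/S)/T + q = 0.045899 + 0.0483 = 0.094199
r = 9.42%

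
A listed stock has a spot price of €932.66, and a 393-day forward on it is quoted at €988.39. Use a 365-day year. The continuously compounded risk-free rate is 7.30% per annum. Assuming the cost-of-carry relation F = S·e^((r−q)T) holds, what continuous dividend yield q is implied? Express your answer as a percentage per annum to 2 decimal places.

1.91%

From F = S·e^((r−q)T): (r − q) = ln(F/S)/T
ln(988.39/932.66) = ln(1.059754) = 0.058037
(r − q) = 0.058037 / (393/365) = 0.053902
q = r − ln(F/S)/T = 0.0730 − 0.053902 = 0.019098
q = 1.91%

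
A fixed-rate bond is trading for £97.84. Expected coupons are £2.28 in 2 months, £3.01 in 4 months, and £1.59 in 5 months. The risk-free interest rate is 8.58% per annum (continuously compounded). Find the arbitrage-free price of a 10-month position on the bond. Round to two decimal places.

£97.89

PV(coupons) I = 2.28·e^(−0.0858·2/12) + 3.01·e^(−0.0858·4/12) + 1.59·e^(−0.0858·5/12)
I = 2.2476 + 2.9251 + 1.5342 = 6.7069
F = (S − I)·e^(rT) = (97.84 − 6.7069) · e^(0.0858·10/12)
= 91.1331 · e^0.071500 = 91.1331 × 1.074118 = £97.89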